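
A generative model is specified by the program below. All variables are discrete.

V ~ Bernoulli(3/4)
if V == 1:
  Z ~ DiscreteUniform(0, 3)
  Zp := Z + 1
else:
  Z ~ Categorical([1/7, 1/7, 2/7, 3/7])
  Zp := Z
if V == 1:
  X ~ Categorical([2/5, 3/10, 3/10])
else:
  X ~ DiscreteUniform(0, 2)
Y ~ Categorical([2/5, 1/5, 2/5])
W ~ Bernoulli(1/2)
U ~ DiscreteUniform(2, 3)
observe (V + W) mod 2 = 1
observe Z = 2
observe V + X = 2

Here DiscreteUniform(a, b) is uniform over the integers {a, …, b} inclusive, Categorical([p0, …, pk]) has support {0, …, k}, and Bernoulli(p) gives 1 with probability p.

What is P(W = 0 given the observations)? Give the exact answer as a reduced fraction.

Enumerate traces; 12 have nonzero weight after conditioning:
  (V=0, Z=2, X=2, Y=0, W=1, U=2) weight 1/420
  (V=0, Z=2, X=2, Y=0, W=1, U=3) weight 1/420
  (V=0, Z=2, X=2, Y=1, W=1, U=2) weight 1/840
  (V=0, Z=2, X=2, Y=1, W=1, U=3) weight 1/840
  (V=0, Z=2, X=2, Y=2, W=1, U=2) weight 1/420
  (V=0, Z=2, X=2, Y=2, W=1, U=3) weight 1/420
  (V=1, Z=2, X=1, Y=0, W=0, U=2) weight 9/1600
  (V=1, Z=2, X=1, Y=0, W=0, U=3) weight 9/1600
  … 4 more
Group by W:
  weight(W=0) = 9/320
  weight(W=1) = 1/84
Total weight = 9/320 + 1/84 = 269/6720
P(W=0 | obs) = 9/320 / 269/6720 = 189/269
P(W=1 | obs) = 1/84 / 269/6720 = 80/269

P(W = 0 | obs) = 189/269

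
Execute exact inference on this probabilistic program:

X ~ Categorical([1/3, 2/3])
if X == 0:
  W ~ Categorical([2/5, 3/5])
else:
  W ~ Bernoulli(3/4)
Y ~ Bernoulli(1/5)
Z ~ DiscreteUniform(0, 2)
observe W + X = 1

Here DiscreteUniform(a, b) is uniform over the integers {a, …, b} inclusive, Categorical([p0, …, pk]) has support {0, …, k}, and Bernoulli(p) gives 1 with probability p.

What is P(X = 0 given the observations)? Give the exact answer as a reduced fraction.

Enumerate traces; 12 have nonzero weight after conditioning:
  (X=0, W=1, Y=0, Z=0) weight 4/75
  (X=0, W=1, Y=0, Z=1) weight 4/75
  (X=0, W=1, Y=0, Z=2) weight 4/75
  (X=0, W=1, Y=1, Z=0) weight 1/75
  (X=0, W=1, Y=1, Z=1) weight 1/75
  (X=0, W=1, Y=1, Z=2) weight 1/75
  (X=1, W=0, Y=0, Z=0) weight 2/45
  (X=1, W=0, Y=0, Z=1) weight 2/45
  … 4 more
Group by X:
  weight(X=0) = 1/5
  weight(X=1) = 1/6
Total weight = 1/5 + 1/6 = 11/30
P(X=0 | obs) = 1/5 / 11/30 = 6/11
P(X=1 | obs) = 1/6 / 11/30 = 5/11

P(X = 0 | obs) = 6/11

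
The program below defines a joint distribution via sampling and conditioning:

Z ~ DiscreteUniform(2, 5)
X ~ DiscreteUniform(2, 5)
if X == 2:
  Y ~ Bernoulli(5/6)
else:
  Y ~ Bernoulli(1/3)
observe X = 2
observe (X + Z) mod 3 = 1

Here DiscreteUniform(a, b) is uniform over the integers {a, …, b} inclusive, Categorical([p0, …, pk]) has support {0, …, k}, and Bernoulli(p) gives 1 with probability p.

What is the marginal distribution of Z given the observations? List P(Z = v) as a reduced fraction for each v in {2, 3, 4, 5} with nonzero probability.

Enumerate traces; 4 have nonzero weight after conditioning:
  (Z=2, X=2, Y=0) weight 1/96
  (Z=2, X=2, Y=1) weight 5/96
  (Z=5, X=2, Y=0) weight 1/96
  (Z=5, X=2, Y=1) weight 5/96
Group by Z:
  weight(Z=2) = 1/16
  weight(Z=5) = 1/16
Total weight = 1/16 + 1/16 = 1/8
P(Z=2 | obs) = 1/16 / 1/8 = 1/2
P(Z=5 | obs) = 1/16 / 1/8 = 1/2

P(Z=2) = 1/2, P(Z=5) = 1/2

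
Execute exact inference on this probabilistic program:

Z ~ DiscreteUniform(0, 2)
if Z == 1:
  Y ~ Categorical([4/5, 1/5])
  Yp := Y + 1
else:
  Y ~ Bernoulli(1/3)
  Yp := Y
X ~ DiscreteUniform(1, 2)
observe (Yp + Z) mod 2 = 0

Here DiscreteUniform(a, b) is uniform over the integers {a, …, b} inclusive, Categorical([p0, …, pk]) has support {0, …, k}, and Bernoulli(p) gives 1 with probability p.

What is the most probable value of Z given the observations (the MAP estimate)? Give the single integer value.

argmax_v P(Z = v | obs) = 1

Enumerate traces; 6 have nonzero weight after conditioning:
  (Z=0, Y=0, X=1) weight 1/9
  (Z=0, Y=0, X=2) weight 1/9
  (Z=1, Y=0, X=1) weight 2/15
  (Z=1, Y=0, X=2) weight 2/15
  (Z=2, Y=0, X=1) weight 1/9
  (Z=2, Y=0, X=2) weight 1/9
Group by Z:
  weight(Z=0) = 2/9
  weight(Z=1) = 4/15
  weight(Z=2) = 2/9
Total weight = 2/9 + 4/15 + 2/9 = 32/45
P(Z=0 | obs) = 2/9 / 32/45 = 5/16
P(Z=1 | obs) = 4/15 / 32/45 = 3/8
P(Z=2 | obs) = 2/9 / 32/45 = 5/16
argmax = 1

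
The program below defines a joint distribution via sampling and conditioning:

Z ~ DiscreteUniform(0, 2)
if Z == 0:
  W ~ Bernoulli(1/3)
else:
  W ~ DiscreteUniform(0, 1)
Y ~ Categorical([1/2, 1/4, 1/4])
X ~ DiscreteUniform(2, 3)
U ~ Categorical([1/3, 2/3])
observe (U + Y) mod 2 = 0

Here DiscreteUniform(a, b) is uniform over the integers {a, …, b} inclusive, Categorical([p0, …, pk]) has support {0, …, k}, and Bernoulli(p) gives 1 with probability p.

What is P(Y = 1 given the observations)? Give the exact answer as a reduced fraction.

Enumerate traces; 36 have nonzero weight after conditioning:
  (Z=0, W=0, Y=0, X=2, U=0) weight 1/54
  (Z=0, W=0, Y=0, X=3, U=0) weight 1/54
  (Z=0, W=0, Y=1, X=2, U=1) weight 1/54
  (Z=0, W=0, Y=1, X=3, U=1) weight 1/54
  (Z=0, W=0, Y=2, X=2, U=0) weight 1/108
  (Z=0, W=0, Y=2, X=3, U=0) weight 1/108
  (Z=0, W=1, Y=0, X=2, U=0) weight 1/108
  (Z=0, W=1, Y=0, X=3, U=0) weight 1/108
  … 28 more
Group by Y:
  weight(Y=0) = 1/6
  weight(Y=1) = 1/6
  weight(Y=2) = 1/12
Total weight = 1/6 + 1/6 + 1/12 = 5/12
P(Y=0 | obs) = 1/6 / 5/12 = 2/5
P(Y=1 | obs) = 1/6 / 5/12 = 2/5
P(Y=2 | obs) = 1/12 / 5/12 = 1/5

P(Y = 1 | obs) = 2/5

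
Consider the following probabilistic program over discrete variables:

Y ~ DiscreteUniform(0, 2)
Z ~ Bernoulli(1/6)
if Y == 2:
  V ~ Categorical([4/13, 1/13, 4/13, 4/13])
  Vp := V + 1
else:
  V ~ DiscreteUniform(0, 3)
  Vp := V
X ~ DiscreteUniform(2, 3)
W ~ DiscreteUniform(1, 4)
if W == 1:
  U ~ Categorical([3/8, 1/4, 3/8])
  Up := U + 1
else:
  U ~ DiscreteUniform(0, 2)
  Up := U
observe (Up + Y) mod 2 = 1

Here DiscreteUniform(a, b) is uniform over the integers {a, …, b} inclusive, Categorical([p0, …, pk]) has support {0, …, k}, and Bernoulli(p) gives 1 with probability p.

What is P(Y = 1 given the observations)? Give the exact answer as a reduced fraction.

Enumerate traces; 272 have nonzero weight after conditioning:
  (Y=0, Z=0, V=0, X=2, W=1, U=0) weight 5/1536
  (Y=0, Z=0, V=0, X=2, W=1, U=2) weight 5/1536
  (Y=0, Z=0, V=0, X=2, W=2, U=1) weight 5/1728
  (Y=0, Z=0, V=0, X=2, W=3, U=1) weight 5/1728
  (Y=0, Z=0, V=0, X=2, W=4, U=1) weight 5/1728
  (Y=0, Z=0, V=0, X=3, W=1, U=0) weight 5/1536
  (Y=0, Z=0, V=0, X=3, W=1, U=2) weight 5/1536
  (Y=0, Z=0, V=0, X=3, W=2, U=1) weight 5/1728
  (Y=1, Z=0, V=0, X=2, W=1, U=1) weight 5/2304
  (Y=2, Z=0, V=0, X=2, W=1, U=0) weight 5/1248
  … 262 more
Group by Y:
  weight(Y=0) = 7/48
  weight(Y=1) = 3/16
  weight(Y=2) = 7/48
Total weight = 7/48 + 3/16 + 7/48 = 23/48
P(Y=0 | obs) = 7/48 / 23/48 = 7/23
P(Y=1 | obs) = 3/16 / 23/48 = 9/23
P(Y=2 | obs) = 7/48 / 23/48 = 7/23

P(Y = 1 | obs) = 9/23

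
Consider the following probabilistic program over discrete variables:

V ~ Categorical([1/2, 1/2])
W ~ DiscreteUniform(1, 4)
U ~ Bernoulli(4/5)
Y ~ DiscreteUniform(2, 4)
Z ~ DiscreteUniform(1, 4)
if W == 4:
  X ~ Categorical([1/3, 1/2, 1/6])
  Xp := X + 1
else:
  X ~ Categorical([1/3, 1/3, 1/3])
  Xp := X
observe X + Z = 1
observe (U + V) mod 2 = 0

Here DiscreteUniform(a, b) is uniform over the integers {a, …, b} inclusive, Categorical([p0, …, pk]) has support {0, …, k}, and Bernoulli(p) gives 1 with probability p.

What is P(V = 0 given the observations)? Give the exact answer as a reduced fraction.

P(V = 0 | obs) = 1/5

Enumerate traces; 24 have nonzero weight after conditioning:
  (V=0, W=1, U=0, Y=2, Z=1, X=0) weight 1/1440
  (V=0, W=1, U=0, Y=3, Z=1, X=0) weight 1/1440
  (V=0, W=1, U=0, Y=4, Z=1, X=0) weight 1/1440
  (V=0, W=2, U=0, Y=2, Z=1, X=0) weight 1/1440
  (V=0, W=2, U=0, Y=3, Z=1, X=0) weight 1/1440
  (V=0, W=2, U=0, Y=4, Z=1, X=0) weight 1/1440
  (V=0, W=3, U=0, Y=2, Z=1, X=0) weight 1/1440
  (V=0, W=3, U=0, Y=3, Z=1, X=0) weight 1/1440
  (V=1, W=1, U=1, Y=2, Z=1, X=0) weight 1/360
  … 15 more
Group by V:
  weight(V=0) = 1/120
  weight(V=1) = 1/30
Total weight = 1/120 + 1/30 = 1/24
P(V=0 | obs) = 1/120 / 1/24 = 1/5
P(V=1 | obs) = 1/30 / 1/24 = 4/5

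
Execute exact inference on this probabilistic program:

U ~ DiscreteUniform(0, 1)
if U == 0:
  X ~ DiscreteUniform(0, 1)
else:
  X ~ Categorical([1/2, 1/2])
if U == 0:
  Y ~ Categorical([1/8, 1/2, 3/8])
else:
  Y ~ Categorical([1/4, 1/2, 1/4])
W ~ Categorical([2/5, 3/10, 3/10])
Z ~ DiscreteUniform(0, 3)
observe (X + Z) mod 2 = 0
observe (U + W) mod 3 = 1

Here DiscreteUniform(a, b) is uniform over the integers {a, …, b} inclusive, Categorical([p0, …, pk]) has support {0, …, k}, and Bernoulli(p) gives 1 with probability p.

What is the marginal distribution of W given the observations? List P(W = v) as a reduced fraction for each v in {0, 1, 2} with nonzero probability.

P(W=0) = 4/7, P(W=1) = 3/7

Enumerate traces; 24 have nonzero weight after conditioning:
  (U=0, X=0, Y=0, W=1, Z=0) weight 3/1280
  (U=0, X=0, Y=0, W=1, Z=2) weight 3/1280
  (U=0, X=0, Y=1, W=1, Z=0) weight 3/320
  (U=0, X=0, Y=1, W=1, Z=2) weight 3/320
  (U=0, X=0, Y=2, W=1, Z=0) weight 9/1280
  (U=0, X=0, Y=2, W=1, Z=2) weight 9/1280
  (U=0, X=1, Y=0, W=1, Z=1) weight 3/1280
  (U=0, X=1, Y=0, W=1, Z=3) weight 3/1280
  (U=1, X=0, Y=0, W=0, Z=0) weight 1/160
  … 15 more
Group by W:
  weight(W=0) = 1/10
  weight(W=1) = 3/40
Total weight = 1/10 + 3/40 = 7/40
P(W=0 | obs) = 1/10 / 7/40 = 4/7
P(W=1 | obs) = 3/40 / 7/40 = 3/7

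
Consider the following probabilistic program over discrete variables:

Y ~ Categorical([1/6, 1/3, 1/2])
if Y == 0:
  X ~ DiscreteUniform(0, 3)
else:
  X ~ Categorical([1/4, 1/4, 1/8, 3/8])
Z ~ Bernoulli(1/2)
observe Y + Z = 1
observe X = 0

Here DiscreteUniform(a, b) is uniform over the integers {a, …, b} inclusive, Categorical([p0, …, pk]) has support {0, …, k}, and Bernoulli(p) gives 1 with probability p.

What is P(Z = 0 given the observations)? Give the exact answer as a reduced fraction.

Enumerate traces; 2 have nonzero weight after conditioning:
  (Y=0, X=0, Z=1) weight 1/48
  (Y=1, X=0, Z=0) weight 1/24
Group by Z:
  weight(Z=0) = 1/24
  weight(Z=1) = 1/48
Total weight = 1/24 + 1/48 = 1/16
P(Z=0 | obs) = 1/24 / 1/16 = 2/3
P(Z=1 | obs) = 1/48 / 1/16 = 1/3

P(Z = 0 | obs) = 2/3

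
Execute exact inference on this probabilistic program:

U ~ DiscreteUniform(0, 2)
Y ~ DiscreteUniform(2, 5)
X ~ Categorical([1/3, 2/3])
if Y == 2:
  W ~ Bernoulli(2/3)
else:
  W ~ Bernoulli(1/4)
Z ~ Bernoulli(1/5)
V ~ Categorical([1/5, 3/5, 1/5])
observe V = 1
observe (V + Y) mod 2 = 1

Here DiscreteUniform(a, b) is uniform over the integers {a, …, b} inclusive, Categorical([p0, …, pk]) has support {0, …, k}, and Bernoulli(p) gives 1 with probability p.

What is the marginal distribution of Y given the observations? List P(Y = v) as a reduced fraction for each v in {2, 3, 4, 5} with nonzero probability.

P(Y=2) = 1/2, P(Y=4) = 1/2

Enumerate traces; 48 have nonzero weight after conditioning:
  (U=0, Y=2, X=0, W=0, Z=0, V=1) weight 1/225
  (U=0, Y=2, X=0, W=0, Z=1, V=1) weight 1/900
  (U=0, Y=2, X=0, W=1, Z=0, V=1) weight 2/225
  (U=0, Y=2, X=0, W=1, Z=1, V=1) weight 1/450
  (U=0, Y=2, X=1, W=0, Z=0, V=1) weight 2/225
  (U=0, Y=2, X=1, W=0, Z=1, V=1) weight 1/450
  (U=0, Y=2, X=1, W=1, Z=0, V=1) weight 4/225
  (U=0, Y=2, X=1, W=1, Z=1, V=1) weight 1/225
  (U=0, Y=4, X=0, W=0, Z=0, V=1) weight 1/100
  … 39 more
Group by Y:
  weight(Y=2) = 3/20
  weight(Y=4) = 3/20
Total weight = 3/20 + 3/20 = 3/10
P(Y=2 | obs) = 3/20 / 3/10 = 1/2
P(Y=4 | obs) = 3/20 / 3/10 = 1/2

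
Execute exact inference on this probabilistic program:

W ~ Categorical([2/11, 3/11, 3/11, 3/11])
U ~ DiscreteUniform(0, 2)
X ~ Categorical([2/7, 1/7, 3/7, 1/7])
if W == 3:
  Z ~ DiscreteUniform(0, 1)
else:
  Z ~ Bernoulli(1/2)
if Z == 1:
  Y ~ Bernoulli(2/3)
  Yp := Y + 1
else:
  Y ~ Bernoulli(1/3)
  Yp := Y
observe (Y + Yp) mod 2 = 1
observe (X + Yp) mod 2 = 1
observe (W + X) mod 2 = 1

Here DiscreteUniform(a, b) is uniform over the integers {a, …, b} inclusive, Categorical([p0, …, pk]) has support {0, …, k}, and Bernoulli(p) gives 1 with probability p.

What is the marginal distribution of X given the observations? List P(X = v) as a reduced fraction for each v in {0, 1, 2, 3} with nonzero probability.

P(X=0) = 6/25, P(X=1) = 1/5, P(X=2) = 9/25, P(X=3) = 1/5

Enumerate traces; 24 have nonzero weight after conditioning:
  (W=0, U=0, X=1, Z=1, Y=1) weight 2/693
  (W=0, U=0, X=3, Z=1, Y=1) weight 2/693
  (W=0, U=1, X=1, Z=1, Y=1) weight 2/693
  (W=0, U=1, X=3, Z=1, Y=1) weight 2/693
  (W=0, U=2, X=1, Z=1, Y=1) weight 2/693
  (W=0, U=2, X=3, Z=1, Y=1) weight 2/693
  (W=1, U=0, X=0, Z=1, Y=0) weight 1/231
  (W=1, U=0, X=2, Z=1, Y=0) weight 1/154
  … 16 more
Group by X:
  weight(X=0) = 2/77
  weight(X=1) = 5/231
  weight(X=2) = 3/77
  weight(X=3) = 5/231
Total weight = 2/77 + 5/231 + 3/77 + 5/231 = 25/231
P(X=0 | obs) = 2/77 / 25/231 = 6/25
P(X=1 | obs) = 5/231 / 25/231 = 1/5
P(X=2 | obs) = 3/77 / 25/231 = 9/25
P(X=3 | obs) = 5/231 / 25/231 = 1/5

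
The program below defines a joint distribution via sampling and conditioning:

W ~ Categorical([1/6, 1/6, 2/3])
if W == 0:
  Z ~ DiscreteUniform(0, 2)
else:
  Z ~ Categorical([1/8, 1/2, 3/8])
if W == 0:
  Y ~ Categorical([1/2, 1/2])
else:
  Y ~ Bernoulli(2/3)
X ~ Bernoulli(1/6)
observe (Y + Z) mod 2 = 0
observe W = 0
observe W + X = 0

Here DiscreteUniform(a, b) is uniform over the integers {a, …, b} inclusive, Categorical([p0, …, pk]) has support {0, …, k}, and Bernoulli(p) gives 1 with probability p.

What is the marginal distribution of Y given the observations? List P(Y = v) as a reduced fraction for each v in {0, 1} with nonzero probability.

P(Y=0) = 2/3, P(Y=1) = 1/3

Enumerate traces; 3 have nonzero weight after conditioning:
  (W=0, Z=0, Y=0, X=0) weight 5/216
  (W=0, Z=1, Y=1, X=0) weight 5/216
  (W=0, Z=2, Y=0, X=0) weight 5/216
Group by Y:
  weight(Y=0) = 5/108
  weight(Y=1) = 5/216
Total weight = 5/108 + 5/216 = 5/72
P(Y=0 | obs) = 5/108 / 5/72 = 2/3
P(Y=1 | obs) = 5/216 / 5/72 = 1/3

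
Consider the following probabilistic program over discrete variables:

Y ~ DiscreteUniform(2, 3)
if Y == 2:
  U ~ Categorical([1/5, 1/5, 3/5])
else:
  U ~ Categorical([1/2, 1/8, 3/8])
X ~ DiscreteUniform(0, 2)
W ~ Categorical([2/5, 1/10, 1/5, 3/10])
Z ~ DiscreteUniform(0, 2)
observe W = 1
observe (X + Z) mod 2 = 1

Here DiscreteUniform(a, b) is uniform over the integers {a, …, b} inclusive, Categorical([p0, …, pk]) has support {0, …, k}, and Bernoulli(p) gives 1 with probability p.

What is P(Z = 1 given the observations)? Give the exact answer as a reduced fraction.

P(Z = 1 | obs) = 1/2

Enumerate traces; 24 have nonzero weight after conditioning:
  (Y=2, U=0, X=0, W=1, Z=1) weight 1/900
  (Y=2, U=0, X=1, W=1, Z=0) weight 1/900
  (Y=2, U=0, X=1, W=1, Z=2) weight 1/900
  (Y=2, U=0, X=2, W=1, Z=1) weight 1/900
  (Y=2, U=1, X=0, W=1, Z=1) weight 1/900
  (Y=2, U=1, X=1, W=1, Z=0) weight 1/900
  (Y=2, U=1, X=1, W=1, Z=2) weight 1/900
  (Y=2, U=1, X=2, W=1, Z=1) weight 1/900
  … 16 more
Group by Z:
  weight(Z=0) = 1/90
  weight(Z=1) = 1/45
  weight(Z=2) = 1/90
Total weight = 1/90 + 1/45 + 1/90 = 2/45
P(Z=0 | obs) = 1/90 / 2/45 = 1/4
P(Z=1 | obs) = 1/45 / 2/45 = 1/2
P(Z=2 | obs) = 1/90 / 2/45 = 1/4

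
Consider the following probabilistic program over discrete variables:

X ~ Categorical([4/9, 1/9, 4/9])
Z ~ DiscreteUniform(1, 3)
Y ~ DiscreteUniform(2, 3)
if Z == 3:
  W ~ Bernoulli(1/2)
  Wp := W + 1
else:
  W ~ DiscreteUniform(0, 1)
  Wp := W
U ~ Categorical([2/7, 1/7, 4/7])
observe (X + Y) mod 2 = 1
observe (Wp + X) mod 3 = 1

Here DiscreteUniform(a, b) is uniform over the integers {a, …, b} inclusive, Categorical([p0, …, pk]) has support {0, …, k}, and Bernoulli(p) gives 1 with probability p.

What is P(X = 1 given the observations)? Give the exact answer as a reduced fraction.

P(X = 1 | obs) = 1/9

Enumerate traces; 18 have nonzero weight after conditioning:
  (X=0, Z=1, Y=3, W=1, U=0) weight 2/189
  (X=0, Z=1, Y=3, W=1, U=1) weight 1/189
  (X=0, Z=1, Y=3, W=1, U=2) weight 4/189
  (X=0, Z=2, Y=3, W=1, U=0) weight 2/189
  (X=0, Z=2, Y=3, W=1, U=1) weight 1/189
  (X=0, Z=2, Y=3, W=1, U=2) weight 4/189
  (X=0, Z=3, Y=3, W=0, U=0) weight 2/189
  (X=0, Z=3, Y=3, W=0, U=1) weight 1/189
  (X=1, Z=1, Y=2, W=0, U=0) weight 1/378
  (X=2, Z=3, Y=3, W=1, U=0) weight 2/189
  … 8 more
Group by X:
  weight(X=0) = 1/9
  weight(X=1) = 1/54
  weight(X=2) = 1/27
Total weight = 1/9 + 1/54 + 1/27 = 1/6
P(X=0 | obs) = 1/9 / 1/6 = 2/3
P(X=1 | obs) = 1/54 / 1/6 = 1/9
P(X=2 | obs) = 1/27 / 1/6 = 2/9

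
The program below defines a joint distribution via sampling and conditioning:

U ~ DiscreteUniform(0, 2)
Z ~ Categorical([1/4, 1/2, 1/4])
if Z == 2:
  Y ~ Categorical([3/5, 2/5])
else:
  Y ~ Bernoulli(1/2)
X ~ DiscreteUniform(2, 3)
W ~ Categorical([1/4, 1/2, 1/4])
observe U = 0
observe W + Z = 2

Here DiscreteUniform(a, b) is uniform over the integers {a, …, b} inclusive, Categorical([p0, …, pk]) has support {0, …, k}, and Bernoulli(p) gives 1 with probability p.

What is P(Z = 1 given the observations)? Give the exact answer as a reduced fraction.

Enumerate traces; 12 have nonzero weight after conditioning:
  (U=0, Z=0, Y=0, X=2, W=2) weight 1/192
  (U=0, Z=0, Y=0, X=3, W=2) weight 1/192
  (U=0, Z=0, Y=1, X=2, W=2) weight 1/192
  (U=0, Z=0, Y=1, X=3, W=2) weight 1/192
  (U=0, Z=1, Y=0, X=2, W=1) weight 1/48
  (U=0, Z=1, Y=0, X=3, W=1) weight 1/48
  (U=0, Z=1, Y=1, X=2, W=1) weight 1/48
  (U=0, Z=1, Y=1, X=3, W=1) weight 1/48
  (U=0, Z=2, Y=0, X=2, W=0) weight 1/160
  … 3 more
Group by Z:
  weight(Z=0) = 1/48
  weight(Z=1) = 1/12
  weight(Z=2) = 1/48
Total weight = 1/48 + 1/12 + 1/48 = 1/8
P(Z=0 | obs) = 1/48 / 1/8 = 1/6
P(Z=1 | obs) = 1/12 / 1/8 = 2/3
P(Z=2 | obs) = 1/48 / 1/8 = 1/6

P(Z = 1 | obs) = 2/3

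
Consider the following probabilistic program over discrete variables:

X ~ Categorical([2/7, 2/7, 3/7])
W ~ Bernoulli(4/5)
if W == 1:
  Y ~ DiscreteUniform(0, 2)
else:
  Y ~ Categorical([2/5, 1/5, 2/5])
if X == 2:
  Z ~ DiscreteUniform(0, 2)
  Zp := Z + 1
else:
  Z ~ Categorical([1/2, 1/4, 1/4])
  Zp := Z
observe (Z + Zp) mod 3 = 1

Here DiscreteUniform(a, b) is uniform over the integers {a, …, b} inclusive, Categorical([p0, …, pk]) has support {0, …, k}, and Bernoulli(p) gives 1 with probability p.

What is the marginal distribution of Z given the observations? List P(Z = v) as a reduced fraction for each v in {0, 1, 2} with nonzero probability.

P(Z=0) = 1/2, P(Z=2) = 1/2

Enumerate traces; 18 have nonzero weight after conditioning:
  (X=0, W=0, Y=0, Z=2) weight 1/175
  (X=0, W=0, Y=1, Z=2) weight 1/350
  (X=0, W=0, Y=2, Z=2) weight 1/175
  (X=0, W=1, Y=0, Z=2) weight 2/105
  (X=0, W=1, Y=1, Z=2) weight 2/105
  (X=0, W=1, Y=2, Z=2) weight 2/105
  (X=1, W=0, Y=0, Z=2) weight 1/175
  (X=1, W=0, Y=1, Z=2) weight 1/350
  (X=2, W=0, Y=0, Z=0) weight 2/175
  … 9 more
Group by Z:
  weight(Z=0) = 1/7
  weight(Z=2) = 1/7
Total weight = 1/7 + 1/7 = 2/7
P(Z=0 | obs) = 1/7 / 2/7 = 1/2
P(Z=2 | obs) = 1/7 / 2/7 = 1/2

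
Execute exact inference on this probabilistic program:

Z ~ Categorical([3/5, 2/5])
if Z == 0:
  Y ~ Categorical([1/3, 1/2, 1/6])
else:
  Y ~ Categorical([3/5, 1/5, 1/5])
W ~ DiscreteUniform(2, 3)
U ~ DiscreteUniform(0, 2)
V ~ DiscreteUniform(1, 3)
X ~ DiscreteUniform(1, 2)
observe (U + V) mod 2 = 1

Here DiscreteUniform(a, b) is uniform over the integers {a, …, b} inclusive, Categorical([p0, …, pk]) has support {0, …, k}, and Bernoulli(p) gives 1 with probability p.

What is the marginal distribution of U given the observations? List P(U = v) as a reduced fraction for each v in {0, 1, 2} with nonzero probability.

P(U=0) = 2/5, P(U=1) = 1/5, P(U=2) = 2/5

Enumerate traces; 120 have nonzero weight after conditioning:
  (Z=0, Y=0, W=2, U=0, V=1, X=1) weight 1/180
  (Z=0, Y=0, W=2, U=0, V=1, X=2) weight 1/180
  (Z=0, Y=0, W=2, U=0, V=3, X=1) weight 1/180
  (Z=0, Y=0, W=2, U=0, V=3, X=2) weight 1/180
  (Z=0, Y=0, W=2, U=1, V=2, X=1) weight 1/180
  (Z=0, Y=0, W=2, U=1, V=2, X=2) weight 1/180
  (Z=0, Y=0, W=2, U=2, V=1, X=1) weight 1/180
  (Z=0, Y=0, W=2, U=2, V=1, X=2) weight 1/180
  … 112 more
Group by U:
  weight(U=0) = 2/9
  weight(U=1) = 1/9
  weight(U=2) = 2/9
Total weight = 2/9 + 1/9 + 2/9 = 5/9
P(U=0 | obs) = 2/9 / 5/9 = 2/5
P(U=1 | obs) = 1/9 / 5/9 = 1/5
P(U=2 | obs) = 2/9 / 5/9 = 2/5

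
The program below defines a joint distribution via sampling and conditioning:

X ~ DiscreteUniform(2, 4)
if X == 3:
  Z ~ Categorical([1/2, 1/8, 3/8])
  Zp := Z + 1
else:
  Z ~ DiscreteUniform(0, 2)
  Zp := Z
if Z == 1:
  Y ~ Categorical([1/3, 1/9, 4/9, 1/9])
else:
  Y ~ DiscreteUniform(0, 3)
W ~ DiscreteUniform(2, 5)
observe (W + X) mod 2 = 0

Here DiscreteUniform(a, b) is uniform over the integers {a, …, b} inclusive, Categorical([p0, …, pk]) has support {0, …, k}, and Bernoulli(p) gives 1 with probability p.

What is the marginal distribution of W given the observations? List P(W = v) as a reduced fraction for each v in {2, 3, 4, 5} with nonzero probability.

P(W=2) = 1/3, P(W=3) = 1/6, P(W=4) = 1/3, P(W=5) = 1/6

Enumerate traces; 72 have nonzero weight after conditioning:
  (X=2, Z=0, Y=0, W=2) weight 1/144
  (X=2, Z=0, Y=0, W=4) weight 1/144
  (X=2, Z=0, Y=1, W=2) weight 1/144
  (X=2, Z=0, Y=1, W=4) weight 1/144
  (X=2, Z=0, Y=2, W=2) weight 1/144
  (X=2, Z=0, Y=2, W=4) weight 1/144
  (X=2, Z=0, Y=3, W=2) weight 1/144
  (X=2, Z=0, Y=3, W=4) weight 1/144
  (X=3, Z=0, Y=0, W=3) weight 1/96
  (X=3, Z=0, Y=0, W=5) weight 1/96
  … 62 more
Group by W:
  weight(W=2) = 1/6
  weight(W=3) = 1/12
  weight(W=4) = 1/6
  weight(W=5) = 1/12
Total weight = 1/6 + 1/12 + 1/6 + 1/12 = 1/2
P(W=2 | obs) = 1/6 / 1/2 = 1/3
P(W=3 | obs) = 1/12 / 1/2 = 1/6
P(W=4 | obs) = 1/6 / 1/2 = 1/3
P(W=5 | obs) = 1/12 / 1/2 = 1/6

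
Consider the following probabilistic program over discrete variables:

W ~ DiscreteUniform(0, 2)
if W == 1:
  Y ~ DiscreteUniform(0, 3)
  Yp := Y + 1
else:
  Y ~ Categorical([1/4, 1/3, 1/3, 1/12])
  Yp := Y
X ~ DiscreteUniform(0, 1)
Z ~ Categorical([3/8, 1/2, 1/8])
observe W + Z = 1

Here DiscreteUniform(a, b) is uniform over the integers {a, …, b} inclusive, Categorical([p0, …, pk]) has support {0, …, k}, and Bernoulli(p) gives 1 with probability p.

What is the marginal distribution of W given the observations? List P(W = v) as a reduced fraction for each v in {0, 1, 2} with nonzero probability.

Enumerate traces; 16 have nonzero weight after conditioning:
  (W=0, Y=0, X=0, Z=1) weight 1/48
  (W=0, Y=0, X=1, Z=1) weight 1/48
  (W=0, Y=1, X=0, Z=1) weight 1/36
  (W=0, Y=1, X=1, Z=1) weight 1/36
  (W=0, Y=2, X=0, Z=1) weight 1/36
  (W=0, Y=2, X=1, Z=1) weight 1/36
  (W=0, Y=3, X=0, Z=1) weight 1/144
  (W=0, Y=3, X=1, Z=1) weight 1/144
  (W=1, Y=0, X=0, Z=0) weight 1/64
  … 7 more
Group by W:
  weight(W=0) = 1/6
  weight(W=1) = 1/8
Total weight = 1/6 + 1/8 = 7/24
P(W=0 | obs) = 1/6 / 7/24 = 4/7
P(W=1 | obs) = 1/8 / 7/24 = 3/7

P(W=0) = 4/7, P(W=1) = 3/7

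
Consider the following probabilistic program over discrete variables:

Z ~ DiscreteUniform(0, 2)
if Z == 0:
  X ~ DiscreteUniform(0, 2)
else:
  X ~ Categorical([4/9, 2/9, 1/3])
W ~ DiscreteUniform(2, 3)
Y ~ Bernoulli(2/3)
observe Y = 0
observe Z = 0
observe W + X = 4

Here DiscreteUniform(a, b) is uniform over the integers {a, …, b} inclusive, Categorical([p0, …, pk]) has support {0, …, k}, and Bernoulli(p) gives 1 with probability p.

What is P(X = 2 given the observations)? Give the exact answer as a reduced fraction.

P(X = 2 | obs) = 1/2

Enumerate traces; 2 have nonzero weight after conditioning:
  (Z=0, X=1, W=3, Y=0) weight 1/54
  (Z=0, X=2, W=2, Y=0) weight 1/54
Group by X:
  weight(X=1) = 1/54
  weight(X=2) = 1/54
Total weight = 1/54 + 1/54 = 1/27
P(X=1 | obs) = 1/54 / 1/27 = 1/2
P(X=2 | obs) = 1/54 / 1/27 = 1/2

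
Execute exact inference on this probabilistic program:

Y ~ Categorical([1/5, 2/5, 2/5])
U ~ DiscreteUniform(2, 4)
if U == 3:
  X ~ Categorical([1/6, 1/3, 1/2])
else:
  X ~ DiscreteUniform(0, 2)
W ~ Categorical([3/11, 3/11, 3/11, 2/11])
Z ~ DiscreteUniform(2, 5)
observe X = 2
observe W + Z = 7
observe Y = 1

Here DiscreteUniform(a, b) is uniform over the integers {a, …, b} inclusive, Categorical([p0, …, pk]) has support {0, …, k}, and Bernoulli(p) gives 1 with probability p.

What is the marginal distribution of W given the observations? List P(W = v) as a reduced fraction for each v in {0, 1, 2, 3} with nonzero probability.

Enumerate traces; 6 have nonzero weight after conditioning:
  (Y=1, U=2, X=2, W=2, Z=5) weight 1/330
  (Y=1, U=2, X=2, W=3, Z=4) weight 1/495
  (Y=1, U=3, X=2, W=2, Z=5) weight 1/220
  (Y=1, U=3, X=2, W=3, Z=4) weight 1/330
  (Y=1, U=4, X=2, W=2, Z=5) weight 1/330
  (Y=1, U=4, X=2, W=3, Z=4) weight 1/495
Group by W:
  weight(W=2) = 7/660
  weight(W=3) = 7/990
Total weight = 7/660 + 7/990 = 7/396
P(W=2 | obs) = 7/660 / 7/396 = 3/5
P(W=3 | obs) = 7/990 / 7/396 = 2/5

P(W=2) = 3/5, P(W=3) = 2/5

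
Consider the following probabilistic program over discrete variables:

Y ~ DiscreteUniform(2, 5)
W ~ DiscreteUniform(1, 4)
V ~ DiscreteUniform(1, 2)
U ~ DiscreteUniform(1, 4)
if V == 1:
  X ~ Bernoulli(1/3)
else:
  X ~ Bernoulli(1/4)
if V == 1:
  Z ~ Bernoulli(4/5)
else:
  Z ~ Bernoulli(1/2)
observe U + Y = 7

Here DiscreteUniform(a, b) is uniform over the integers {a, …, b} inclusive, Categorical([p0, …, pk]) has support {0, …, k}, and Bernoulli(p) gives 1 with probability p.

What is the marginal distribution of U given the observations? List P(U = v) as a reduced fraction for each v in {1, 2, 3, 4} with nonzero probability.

Enumerate traces; 96 have nonzero weight after conditioning:
  (Y=3, W=1, V=1, U=4, X=0, Z=0) weight 1/960
  (Y=3, W=1, V=1, U=4, X=0, Z=1) weight 1/240
  (Y=3, W=1, V=1, U=4, X=1, Z=0) weight 1/1920
  (Y=3, W=1, V=1, U=4, X=1, Z=1) weight 1/480
  (Y=3, W=1, V=2, U=4, X=0, Z=0) weight 3/1024
  (Y=3, W=1, V=2, U=4, X=0, Z=1) weight 3/1024
  (Y=3, W=1, V=2, U=4, X=1, Z=0) weight 1/1024
  (Y=3, W=1, V=2, U=4, X=1, Z=1) weight 1/1024
  (Y=4, W=1, V=1, U=3, X=0, Z=0) weight 1/960
  (Y=5, W=1, V=1, U=2, X=0, Z=0) weight 1/960
  … 86 more
Group by U:
  weight(U=2) = 1/16
  weight(U=3) = 1/16
  weight(U=4) = 1/16
Total weight = 1/16 + 1/16 + 1/16 = 3/16
P(U=2 | obs) = 1/16 / 3/16 = 1/3
P(U=3 | obs) = 1/16 / 3/16 = 1/3
P(U=4 | obs) = 1/16 / 3/16 = 1/3

P(U=2) = 1/3, P(U=3) = 1/3, P(U=4) = 1/3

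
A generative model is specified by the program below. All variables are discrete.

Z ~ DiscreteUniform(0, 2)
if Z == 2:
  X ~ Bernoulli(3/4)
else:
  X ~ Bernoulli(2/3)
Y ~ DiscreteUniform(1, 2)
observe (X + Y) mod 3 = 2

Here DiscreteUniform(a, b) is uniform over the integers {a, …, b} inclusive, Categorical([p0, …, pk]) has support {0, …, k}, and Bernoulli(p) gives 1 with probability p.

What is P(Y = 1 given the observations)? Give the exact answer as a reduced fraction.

P(Y = 1 | obs) = 25/36

Enumerate traces; 6 have nonzero weight after conditioning:
  (Z=0, X=0, Y=2) weight 1/18
  (Z=0, X=1, Y=1) weight 1/9
  (Z=1, X=0, Y=2) weight 1/18
  (Z=1, X=1, Y=1) weight 1/9
  (Z=2, X=0, Y=2) weight 1/24
  (Z=2, X=1, Y=1) weight 1/8
Group by Y:
  weight(Y=1) = 25/72
  weight(Y=2) = 11/72
Total weight = 25/72 + 11/72 = 1/2
P(Y=1 | obs) = 25/72 / 1/2 = 25/36
P(Y=2 | obs) = 11/72 / 1/2 = 11/36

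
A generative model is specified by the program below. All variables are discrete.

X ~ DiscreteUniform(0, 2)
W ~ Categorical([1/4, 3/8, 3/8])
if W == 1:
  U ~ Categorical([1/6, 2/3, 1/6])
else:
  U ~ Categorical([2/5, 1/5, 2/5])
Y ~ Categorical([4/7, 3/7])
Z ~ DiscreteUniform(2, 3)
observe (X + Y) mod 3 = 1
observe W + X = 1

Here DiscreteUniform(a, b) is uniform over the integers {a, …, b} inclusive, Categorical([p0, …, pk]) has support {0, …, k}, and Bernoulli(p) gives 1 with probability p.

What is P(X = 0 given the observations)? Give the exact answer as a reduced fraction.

P(X = 0 | obs) = 9/17

Enumerate traces; 12 have nonzero weight after conditioning:
  (X=0, W=1, U=0, Y=1, Z=2) weight 1/224
  (X=0, W=1, U=0, Y=1, Z=3) weight 1/224
  (X=0, W=1, U=1, Y=1, Z=2) weight 1/56
  (X=0, W=1, U=1, Y=1, Z=3) weight 1/56
  (X=0, W=1, U=2, Y=1, Z=2) weight 1/224
  (X=0, W=1, U=2, Y=1, Z=3) weight 1/224
  (X=1, W=0, U=0, Y=0, Z=2) weight 1/105
  (X=1, W=0, U=0, Y=0, Z=3) weight 1/105
  … 4 more
Group by X:
  weight(X=0) = 3/56
  weight(X=1) = 1/21
Total weight = 3/56 + 1/21 = 17/168
P(X=0 | obs) = 3/56 / 17/168 = 9/17
P(X=1 | obs) = 1/21 / 17/168 = 8/17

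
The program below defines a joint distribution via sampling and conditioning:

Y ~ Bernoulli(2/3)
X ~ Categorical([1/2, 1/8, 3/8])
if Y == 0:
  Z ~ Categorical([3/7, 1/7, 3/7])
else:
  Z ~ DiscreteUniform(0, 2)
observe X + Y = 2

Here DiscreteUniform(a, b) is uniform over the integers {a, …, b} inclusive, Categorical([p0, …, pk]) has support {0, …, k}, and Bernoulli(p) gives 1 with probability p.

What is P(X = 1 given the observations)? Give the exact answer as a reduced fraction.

P(X = 1 | obs) = 2/5

Enumerate traces; 6 have nonzero weight after conditioning:
  (Y=0, X=2, Z=0) weight 3/56
  (Y=0, X=2, Z=1) weight 1/56
  (Y=0, X=2, Z=2) weight 3/56
  (Y=1, X=1, Z=0) weight 1/36
  (Y=1, X=1, Z=1) weight 1/36
  (Y=1, X=1, Z=2) weight 1/36
Group by X:
  weight(X=1) = 1/12
  weight(X=2) = 1/8
Total weight = 1/12 + 1/8 = 5/24
P(X=1 | obs) = 1/12 / 5/24 = 2/5
P(X=2 | obs) = 1/8 / 5/24 = 3/5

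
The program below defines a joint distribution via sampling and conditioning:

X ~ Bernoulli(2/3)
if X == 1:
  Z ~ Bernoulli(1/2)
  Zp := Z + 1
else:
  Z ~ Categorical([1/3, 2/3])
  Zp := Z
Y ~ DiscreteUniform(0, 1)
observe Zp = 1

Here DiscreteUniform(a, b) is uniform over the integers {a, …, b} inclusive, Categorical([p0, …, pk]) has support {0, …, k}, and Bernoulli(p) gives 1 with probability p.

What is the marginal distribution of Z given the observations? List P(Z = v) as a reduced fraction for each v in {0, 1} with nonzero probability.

Enumerate traces; 4 have nonzero weight after conditioning:
  (X=0, Z=1, Y=0) weight 1/9
  (X=0, Z=1, Y=1) weight 1/9
  (X=1, Z=0, Y=0) weight 1/6
  (X=1, Z=0, Y=1) weight 1/6
Group by Z:
  weight(Z=0) = 1/3
  weight(Z=1) = 2/9
Total weight = 1/3 + 2/9 = 5/9
P(Z=0 | obs) = 1/3 / 5/9 = 3/5
P(Z=1 | obs) = 2/9 / 5/9 = 2/5

P(Z=0) = 3/5, P(Z=1) = 2/5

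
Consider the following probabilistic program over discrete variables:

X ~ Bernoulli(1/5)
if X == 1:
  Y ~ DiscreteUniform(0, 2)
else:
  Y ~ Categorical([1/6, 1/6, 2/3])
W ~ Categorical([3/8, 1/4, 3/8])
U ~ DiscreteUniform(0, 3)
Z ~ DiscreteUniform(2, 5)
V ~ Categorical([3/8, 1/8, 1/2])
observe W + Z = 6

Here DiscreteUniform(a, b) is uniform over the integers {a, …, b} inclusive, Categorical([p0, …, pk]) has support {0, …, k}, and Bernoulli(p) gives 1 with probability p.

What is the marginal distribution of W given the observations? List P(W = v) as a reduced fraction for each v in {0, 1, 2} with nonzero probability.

Enumerate traces; 144 have nonzero weight after conditioning:
  (X=0, Y=0, W=1, U=0, Z=5, V=0) weight 1/1280
  (X=0, Y=0, W=1, U=0, Z=5, V=1) weight 1/3840
  (X=0, Y=0, W=1, U=0, Z=5, V=2) weight 1/960
  (X=0, Y=0, W=1, U=1, Z=5, V=0) weight 1/1280
  (X=0, Y=0, W=1, U=1, Z=5, V=1) weight 1/3840
  (X=0, Y=0, W=1, U=1, Z=5, V=2) weight 1/960
  (X=0, Y=0, W=1, U=2, Z=5, V=0) weight 1/1280
  (X=0, Y=0, W=1, U=2, Z=5, V=1) weight 1/3840
  (X=0, Y=0, W=2, U=0, Z=4, V=0) weight 3/2560
  … 135 more
Group by W:
  weight(W=1) = 1/16
  weight(W=2) = 3/32
Total weight = 1/16 + 3/32 = 5/32
P(W=1 | obs) = 1/16 / 5/32 = 2/5
P(W=2 | obs) = 3/32 / 5/32 = 3/5

P(W=1) = 2/5, P(W=2) = 3/5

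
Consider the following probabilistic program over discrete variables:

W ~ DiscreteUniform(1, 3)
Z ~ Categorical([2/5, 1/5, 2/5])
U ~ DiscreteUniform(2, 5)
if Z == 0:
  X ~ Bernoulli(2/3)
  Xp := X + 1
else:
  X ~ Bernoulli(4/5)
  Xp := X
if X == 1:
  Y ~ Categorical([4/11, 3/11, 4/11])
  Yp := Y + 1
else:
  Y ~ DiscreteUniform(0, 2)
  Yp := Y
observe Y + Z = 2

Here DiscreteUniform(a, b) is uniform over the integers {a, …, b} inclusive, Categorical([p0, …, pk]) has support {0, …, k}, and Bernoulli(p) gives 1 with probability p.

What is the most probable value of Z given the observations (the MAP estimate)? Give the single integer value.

Enumerate traces; 72 have nonzero weight after conditioning:
  (W=1, Z=0, U=2, X=0, Y=2) weight 1/270
  (W=1, Z=0, U=2, X=1, Y=2) weight 4/495
  (W=1, Z=0, U=3, X=0, Y=2) weight 1/270
  (W=1, Z=0, U=3, X=1, Y=2) weight 4/495
  (W=1, Z=0, U=4, X=0, Y=2) weight 1/270
  (W=1, Z=0, U=4, X=1, Y=2) weight 4/495
  (W=1, Z=0, U=5, X=0, Y=2) weight 1/270
  (W=1, Z=0, U=5, X=1, Y=2) weight 4/495
  (W=1, Z=1, U=2, X=0, Y=1) weight 1/900
  (W=1, Z=2, U=2, X=0, Y=0) weight 1/450
  … 62 more
Group by Z:
  weight(Z=0) = 14/99
  weight(Z=1) = 47/825
  weight(Z=2) = 118/825
Total weight = 14/99 + 47/825 + 118/825 = 169/495
P(Z=0 | obs) = 14/99 / 169/495 = 70/169
P(Z=1 | obs) = 47/825 / 169/495 = 141/845
P(Z=2 | obs) = 118/825 / 169/495 = 354/845
argmax = 2

argmax_v P(Z = v | obs) = 2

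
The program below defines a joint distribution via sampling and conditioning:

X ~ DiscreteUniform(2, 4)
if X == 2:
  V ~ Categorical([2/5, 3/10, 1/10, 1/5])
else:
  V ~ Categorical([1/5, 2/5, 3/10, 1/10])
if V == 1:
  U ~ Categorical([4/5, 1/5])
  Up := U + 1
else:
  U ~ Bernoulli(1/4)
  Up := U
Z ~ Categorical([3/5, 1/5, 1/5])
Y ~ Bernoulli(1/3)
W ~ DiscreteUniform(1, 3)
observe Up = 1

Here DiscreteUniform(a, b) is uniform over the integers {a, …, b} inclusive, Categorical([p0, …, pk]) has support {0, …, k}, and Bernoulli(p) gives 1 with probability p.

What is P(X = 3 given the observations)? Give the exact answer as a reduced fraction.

Enumerate traces; 216 have nonzero weight after conditioning:
  (X=2, V=0, U=1, Z=0, Y=0, W=1) weight 1/225
  (X=2, V=0, U=1, Z=0, Y=0, W=2) weight 1/225
  (X=2, V=0, U=1, Z=0, Y=0, W=3) weight 1/225
  (X=2, V=0, U=1, Z=0, Y=1, W=1) weight 1/450
  (X=2, V=0, U=1, Z=0, Y=1, W=2) weight 1/450
  (X=2, V=0, U=1, Z=0, Y=1, W=3) weight 1/450
  (X=2, V=0, U=1, Z=1, Y=0, W=1) weight 1/675
  (X=2, V=0, U=1, Z=1, Y=0, W=2) weight 1/675
  (X=3, V=0, U=1, Z=0, Y=0, W=1) weight 1/450
  (X=4, V=0, U=1, Z=0, Y=0, W=1) weight 1/450
  … 206 more
Group by X:
  weight(X=2) = 83/600
  weight(X=3) = 47/300
  weight(X=4) = 47/300
Total weight = 83/600 + 47/300 + 47/300 = 271/600
P(X=2 | obs) = 83/600 / 271/600 = 83/271
P(X=3 | obs) = 47/300 / 271/600 = 94/271
P(X=4 | obs) = 47/300 / 271/600 = 94/271

P(X = 3 | obs) = 94/271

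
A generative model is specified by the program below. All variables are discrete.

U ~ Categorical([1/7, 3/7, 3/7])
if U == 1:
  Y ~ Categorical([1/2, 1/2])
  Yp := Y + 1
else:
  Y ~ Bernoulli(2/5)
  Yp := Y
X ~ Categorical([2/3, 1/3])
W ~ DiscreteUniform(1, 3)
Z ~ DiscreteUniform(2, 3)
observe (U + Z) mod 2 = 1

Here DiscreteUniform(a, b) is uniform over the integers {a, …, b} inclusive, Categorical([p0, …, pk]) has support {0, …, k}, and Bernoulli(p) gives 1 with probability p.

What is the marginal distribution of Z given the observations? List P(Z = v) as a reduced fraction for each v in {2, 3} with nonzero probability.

P(Z=2) = 3/7, P(Z=3) = 4/7

Enumerate traces; 36 have nonzero weight after conditioning:
  (U=0, Y=0, X=0, W=1, Z=3) weight 1/105
  (U=0, Y=0, X=0, W=2, Z=3) weight 1/105
  (U=0, Y=0, X=0, W=3, Z=3) weight 1/105
  (U=0, Y=0, X=1, W=1, Z=3) weight 1/210
  (U=0, Y=0, X=1, W=2, Z=3) weight 1/210
  (U=0, Y=0, X=1, W=3, Z=3) weight 1/210
  (U=0, Y=1, X=0, W=1, Z=3) weight 2/315
  (U=0, Y=1, X=0, W=2, Z=3) weight 2/315
  (U=1, Y=0, X=0, W=1, Z=2) weight 1/42
  … 27 more
Group by Z:
  weight(Z=2) = 3/14
  weight(Z=3) = 2/7
Total weight = 3/14 + 2/7 = 1/2
P(Z=2 | obs) = 3/14 / 1/2 = 3/7
P(Z=3 | obs) = 2/7 / 1/2 = 4/7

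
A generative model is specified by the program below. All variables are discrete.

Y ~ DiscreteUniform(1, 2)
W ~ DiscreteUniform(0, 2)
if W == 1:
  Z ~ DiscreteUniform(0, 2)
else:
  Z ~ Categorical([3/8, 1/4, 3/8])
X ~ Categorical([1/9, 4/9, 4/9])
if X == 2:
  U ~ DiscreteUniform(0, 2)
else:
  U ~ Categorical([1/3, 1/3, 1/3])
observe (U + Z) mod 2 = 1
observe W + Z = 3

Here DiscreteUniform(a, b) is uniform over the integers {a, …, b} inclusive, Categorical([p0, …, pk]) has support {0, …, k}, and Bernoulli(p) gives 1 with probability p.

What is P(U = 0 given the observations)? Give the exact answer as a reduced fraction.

P(U = 0 | obs) = 3/10

Enumerate traces; 18 have nonzero weight after conditioning:
  (Y=1, W=1, Z=2, X=0, U=1) weight 1/486
  (Y=1, W=1, Z=2, X=1, U=1) weight 2/243
  (Y=1, W=1, Z=2, X=2, U=1) weight 2/243
  (Y=1, W=2, Z=1, X=0, U=0) weight 1/648
  (Y=1, W=2, Z=1, X=0, U=2) weight 1/648
  (Y=1, W=2, Z=1, X=1, U=0) weight 1/162
  (Y=1, W=2, Z=1, X=1, U=2) weight 1/162
  (Y=1, W=2, Z=1, X=2, U=0) weight 1/162
  … 10 more
Group by U:
  weight(U=0) = 1/36
  weight(U=1) = 1/27
  weight(U=2) = 1/36
Total weight = 1/36 + 1/27 + 1/36 = 5/54
P(U=0 | obs) = 1/36 / 5/54 = 3/10
P(U=1 | obs) = 1/27 / 5/54 = 2/5
P(U=2 | obs) = 1/36 / 5/54 = 3/10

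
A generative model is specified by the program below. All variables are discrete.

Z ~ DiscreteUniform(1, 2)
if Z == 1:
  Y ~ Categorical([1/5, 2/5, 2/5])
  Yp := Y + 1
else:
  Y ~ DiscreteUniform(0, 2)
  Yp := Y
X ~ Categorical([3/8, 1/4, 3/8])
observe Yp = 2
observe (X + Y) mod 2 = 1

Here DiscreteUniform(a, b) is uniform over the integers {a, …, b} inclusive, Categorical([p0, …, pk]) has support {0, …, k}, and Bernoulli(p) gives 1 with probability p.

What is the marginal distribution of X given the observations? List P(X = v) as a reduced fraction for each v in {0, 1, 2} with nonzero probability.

Enumerate traces; 3 have nonzero weight after conditioning:
  (Z=1, Y=1, X=0) weight 3/40
  (Z=1, Y=1, X=2) weight 3/40
  (Z=2, Y=2, X=1) weight 1/24
Group by X:
  weight(X=0) = 3/40
  weight(X=1) = 1/24
  weight(X=2) = 3/40
Total weight = 3/40 + 1/24 + 3/40 = 23/120
P(X=0 | obs) = 3/40 / 23/120 = 9/23
P(X=1 | obs) = 1/24 / 23/120 = 5/23
P(X=2 | obs) = 3/40 / 23/120 = 9/23

P(X=0) = 9/23, P(X=1) = 5/23, P(X=2) = 9/23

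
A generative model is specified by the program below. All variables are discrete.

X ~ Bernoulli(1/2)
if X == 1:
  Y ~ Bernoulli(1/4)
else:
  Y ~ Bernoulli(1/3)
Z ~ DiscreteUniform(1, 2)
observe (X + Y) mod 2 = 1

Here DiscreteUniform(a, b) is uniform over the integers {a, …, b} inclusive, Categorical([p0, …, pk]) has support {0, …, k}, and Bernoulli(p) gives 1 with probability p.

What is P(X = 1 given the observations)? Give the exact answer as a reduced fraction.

Enumerate traces; 4 have nonzero weight after conditioning:
  (X=0, Y=1, Z=1) weight 1/12
  (X=0, Y=1, Z=2) weight 1/12
  (X=1, Y=0, Z=1) weight 3/16
  (X=1, Y=0, Z=2) weight 3/16
Group by X:
  weight(X=0) = 1/6
  weight(X=1) = 3/8
Total weight = 1/6 + 3/8 = 13/24
P(X=0 | obs) = 1/6 / 13/24 = 4/13
P(X=1 | obs) = 3/8 / 13/24 = 9/13

P(X = 1 | obs) = 9/13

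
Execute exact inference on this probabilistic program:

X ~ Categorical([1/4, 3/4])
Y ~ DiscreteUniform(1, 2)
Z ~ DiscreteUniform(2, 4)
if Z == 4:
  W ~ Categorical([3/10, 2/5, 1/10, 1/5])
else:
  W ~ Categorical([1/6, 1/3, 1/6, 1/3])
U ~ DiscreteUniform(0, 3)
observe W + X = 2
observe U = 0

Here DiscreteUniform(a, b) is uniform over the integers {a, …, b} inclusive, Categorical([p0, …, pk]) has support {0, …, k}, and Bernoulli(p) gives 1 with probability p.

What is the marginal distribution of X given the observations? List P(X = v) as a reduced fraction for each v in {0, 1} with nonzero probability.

Enumerate traces; 12 have nonzero weight after conditioning:
  (X=0, Y=1, Z=2, W=2, U=0) weight 1/576
  (X=0, Y=1, Z=3, W=2, U=0) weight 1/576
  (X=0, Y=1, Z=4, W=2, U=0) weight 1/960
  (X=0, Y=2, Z=2, W=2, U=0) weight 1/576
  (X=0, Y=2, Z=3, W=2, U=0) weight 1/576
  (X=0, Y=2, Z=4, W=2, U=0) weight 1/960
  (X=1, Y=1, Z=2, W=1, U=0) weight 1/96
  (X=1, Y=1, Z=3, W=1, U=0) weight 1/96
  … 4 more
Group by X:
  weight(X=0) = 13/1440
  weight(X=1) = 1/15
Total weight = 13/1440 + 1/15 = 109/1440
P(X=0 | obs) = 13/1440 / 109/1440 = 13/109
P(X=1 | obs) = 1/15 / 109/1440 = 96/109

P(X=0) = 13/109, P(X=1) = 96/109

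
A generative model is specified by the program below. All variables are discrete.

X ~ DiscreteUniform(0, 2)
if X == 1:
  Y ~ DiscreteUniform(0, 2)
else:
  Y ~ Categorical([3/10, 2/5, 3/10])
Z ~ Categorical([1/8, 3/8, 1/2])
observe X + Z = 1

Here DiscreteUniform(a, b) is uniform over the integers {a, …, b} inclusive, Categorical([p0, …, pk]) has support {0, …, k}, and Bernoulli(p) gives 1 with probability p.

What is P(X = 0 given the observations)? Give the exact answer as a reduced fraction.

Enumerate traces; 6 have nonzero weight after conditioning:
  (X=0, Y=0, Z=1) weight 3/80
  (X=0, Y=1, Z=1) weight 1/20
  (X=0, Y=2, Z=1) weight 3/80
  (X=1, Y=0, Z=0) weight 1/72
  (X=1, Y=1, Z=0) weight 1/72
  (X=1, Y=2, Z=0) weight 1/72
Group by X:
  weight(X=0) = 1/8
  weight(X=1) = 1/24
Total weight = 1/8 + 1/24 = 1/6
P(X=0 | obs) = 1/8 / 1/6 = 3/4
P(X=1 | obs) = 1/24 / 1/6 = 1/4

P(X = 0 | obs) = 3/4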